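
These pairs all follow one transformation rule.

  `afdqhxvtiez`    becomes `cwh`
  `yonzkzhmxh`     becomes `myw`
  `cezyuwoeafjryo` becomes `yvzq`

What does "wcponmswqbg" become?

olp

Rule — shift every letter 1 place backward in the alphabet (wrapping around), then keep one character in every 3, starting at position 3 (positions 3rd, 6th, 9th, ...).
Applying both steps to "wcponmswqbg": "vbonmlrvpaf", then "olp".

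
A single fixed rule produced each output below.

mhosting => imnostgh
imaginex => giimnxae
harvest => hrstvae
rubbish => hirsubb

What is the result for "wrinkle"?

klnrwei

Rule — sort the characters into alphabetical order, then move the first 2 characters to the end (rotate left by 2).
For "wrinkle", step one produces "eiklnrw"; step two turns that into "klnrwei".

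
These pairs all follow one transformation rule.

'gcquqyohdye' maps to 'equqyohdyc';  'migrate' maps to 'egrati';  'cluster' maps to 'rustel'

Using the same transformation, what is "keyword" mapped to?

Each output is the input with this applied: delete the first character, then swap the first and last characters.
For "keyword", step one produces "eyword"; step two turns that into "dywore".
(Check on "migrate": → "igrate" → "egrati" ✓)

dywore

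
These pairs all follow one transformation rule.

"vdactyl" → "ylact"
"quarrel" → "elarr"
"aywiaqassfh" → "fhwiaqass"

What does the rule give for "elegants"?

Each output is the input with this applied: delete the first 2 characters, then move the last 2 characters to the front (rotate right by 2).
For "elegants", step one produces "egants"; step two turns that into "tsegan".

tsegan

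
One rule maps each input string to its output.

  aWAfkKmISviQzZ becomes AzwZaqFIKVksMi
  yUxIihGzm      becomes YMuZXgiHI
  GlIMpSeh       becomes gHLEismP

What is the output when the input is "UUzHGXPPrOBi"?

uIubZohRgpxp

The transformation: flip the case of every letter, then take characters alternately from the front and the back (1st, last, 2nd, 2nd-last, ...).
"UUzHGXPPrOBi" → "uuZhgxppRobI" → "uIubZohRgpxp".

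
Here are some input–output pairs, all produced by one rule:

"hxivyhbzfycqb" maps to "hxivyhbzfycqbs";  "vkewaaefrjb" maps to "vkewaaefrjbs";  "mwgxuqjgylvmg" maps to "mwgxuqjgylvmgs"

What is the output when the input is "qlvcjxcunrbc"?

qlvcjxcunrbcs

Looking at the pairs, the operation is to append "s".
For "qlvcjxcunrbc" the result is "qlvcjxcunrbcs".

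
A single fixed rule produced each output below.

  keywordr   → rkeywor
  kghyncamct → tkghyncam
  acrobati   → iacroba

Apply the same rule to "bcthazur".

In each case the input is transformed by: move the last 2 characters to the front (rotate right by 2), then delete the first character.
On "bcthazur": the first step gives "urbcthaz", and the second then gives "rbcthaz".

rbcthaz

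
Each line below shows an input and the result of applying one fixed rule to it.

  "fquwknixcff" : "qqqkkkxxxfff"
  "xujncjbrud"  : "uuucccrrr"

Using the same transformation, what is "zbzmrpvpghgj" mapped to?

bbbrrrpppggg

The pattern: keep one character in every 3, starting at position 2 (positions 2nd, 5th, 8th, ...), then repeat every character 3 times.
Working it through for "zbzmrpvpghgj": intermediate "brpg", final "bbbrrrpppggg".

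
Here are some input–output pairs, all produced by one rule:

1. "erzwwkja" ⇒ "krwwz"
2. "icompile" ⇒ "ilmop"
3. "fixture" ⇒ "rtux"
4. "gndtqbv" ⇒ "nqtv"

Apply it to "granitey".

inrty

The rule is to sort the characters into alphabetical order, then delete the first 3 characters.
"granitey" → "aeginrty" → "inrty".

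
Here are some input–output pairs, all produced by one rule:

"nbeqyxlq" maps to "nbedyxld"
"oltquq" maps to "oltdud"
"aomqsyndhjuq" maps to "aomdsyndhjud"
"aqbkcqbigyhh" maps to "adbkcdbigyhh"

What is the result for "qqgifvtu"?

The transformation: replace every "q" with "d".
"qqgifvtu" → "ddgifvtu".

ddgifvtu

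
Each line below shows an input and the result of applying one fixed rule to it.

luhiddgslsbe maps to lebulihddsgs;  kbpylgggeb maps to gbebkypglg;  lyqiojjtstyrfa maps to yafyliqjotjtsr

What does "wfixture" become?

terfwxiu

The rule is to swap each adjacent pair of characters (1↔2, 3↔4, ...), then move the last 3 characters to the front (rotate right by 3).
Starting from "wfixture": after the first operation, "fwxiuter"; after the second, "terfwxiu".
(Check on "kbpylgggeb": → "bkypglggbe" → "gbebkypglg" ✓)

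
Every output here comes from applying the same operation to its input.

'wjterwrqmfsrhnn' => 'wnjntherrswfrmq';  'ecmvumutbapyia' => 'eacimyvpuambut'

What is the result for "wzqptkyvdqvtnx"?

wxznqtpvtqkdyv

Each output is the input with this applied: take characters alternately from the front and the back (1st, last, 2nd, 2nd-last, ...).
On "wzqptkyvdqvtnx" that produces "wxznqtpvtqkdyv".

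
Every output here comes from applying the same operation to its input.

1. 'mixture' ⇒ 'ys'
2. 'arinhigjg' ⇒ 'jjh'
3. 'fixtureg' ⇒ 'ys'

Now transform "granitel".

bu

The pattern: shift every letter 1 place forward in the alphabet (wrapping around), then keep one character in every 3, starting at position 3 (positions 3rd, 6th, 9th, ...).
Doing the same to "granitel": "bu".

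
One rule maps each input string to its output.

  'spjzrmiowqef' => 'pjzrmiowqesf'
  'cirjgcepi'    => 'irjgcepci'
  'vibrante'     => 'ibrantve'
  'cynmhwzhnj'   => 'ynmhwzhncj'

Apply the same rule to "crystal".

rystacl

What's happening: swap the first and last characters, then move the first character to the end.
Starting from "crystal": after the first operation, "lrystac"; after the second, "rystacl".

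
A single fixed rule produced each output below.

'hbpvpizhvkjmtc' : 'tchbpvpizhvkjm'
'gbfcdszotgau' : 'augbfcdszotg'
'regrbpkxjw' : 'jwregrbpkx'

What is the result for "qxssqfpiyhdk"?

dkqxssqfpiyh

The pattern: move the last 2 characters to the front (rotate right by 2).
On "qxssqfpiyhdk" that produces "dkqxssqfpiyh".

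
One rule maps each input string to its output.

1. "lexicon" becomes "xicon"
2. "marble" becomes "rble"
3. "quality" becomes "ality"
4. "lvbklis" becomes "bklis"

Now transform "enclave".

The pattern: delete the first 2 characters.
So "enclave" becomes "clave".

clave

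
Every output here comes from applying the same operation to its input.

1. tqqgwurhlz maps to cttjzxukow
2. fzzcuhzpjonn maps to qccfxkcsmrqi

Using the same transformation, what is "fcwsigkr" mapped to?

ufzvljni

What's happening: shift every letter 3 places forward in the alphabet (wrapping around), then swap the first and last characters.
On "fcwsigkr": the first step gives "ifzvljnu", and the second then gives "ufzvljni".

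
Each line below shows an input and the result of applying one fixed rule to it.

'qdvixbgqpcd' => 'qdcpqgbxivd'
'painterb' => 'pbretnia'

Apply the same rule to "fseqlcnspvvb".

In each case the input is transformed by: reverse the string, then move the last character to the front.
Working it through for "fseqlcnspvvb": intermediate "bvvpsnclqesf", final "fbvvpsnclqes".

fbvvpsnclqes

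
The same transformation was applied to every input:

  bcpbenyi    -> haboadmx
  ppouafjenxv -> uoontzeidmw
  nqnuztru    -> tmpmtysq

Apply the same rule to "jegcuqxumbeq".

pidfbtpwtlad

The pattern: move the last character to the front, then shift every letter 1 place backward in the alphabet (wrapping around).
Applying both steps to "jegcuqxumbeq": "qjegcuqxumbe", then "pidfbtpwtlad".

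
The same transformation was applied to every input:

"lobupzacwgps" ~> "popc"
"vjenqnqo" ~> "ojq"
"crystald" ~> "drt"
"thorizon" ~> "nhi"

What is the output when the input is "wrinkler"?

The transformation: keep one character in every 3, starting at position 2 (positions 2nd, 5th, 8th, ...), then move the last character to the front.
Starting from "wrinkler": after the first operation, "rkr"; after the second, "rrk".
(Check on "crystald": → "rtd" → "drt" ✓)

rrk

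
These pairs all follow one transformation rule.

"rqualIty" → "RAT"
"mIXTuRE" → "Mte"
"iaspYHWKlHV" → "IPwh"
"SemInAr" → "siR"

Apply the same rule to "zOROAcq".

ZoQ

What's happening: flip the case of every letter, then keep one character in every 3, starting at position 1 (positions 1st, 4th, 7th, ...).
"zOROAcq" → "ZoroaCQ" → "ZoQ".
(Check on "iaspYHWKlHV": → "IASPyhwkLhv" → "IPwh" ✓)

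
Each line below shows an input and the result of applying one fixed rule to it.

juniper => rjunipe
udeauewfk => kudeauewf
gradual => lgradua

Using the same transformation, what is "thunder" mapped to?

rthunde

The pattern: move the last character to the front.
For "thunder" the result is "rthunde".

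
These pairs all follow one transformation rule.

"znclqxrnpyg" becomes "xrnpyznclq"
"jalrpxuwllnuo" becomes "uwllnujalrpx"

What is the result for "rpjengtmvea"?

What's happening: delete the last character, then swap the front and back halves of the string.
Starting from "rpjengtmvea": after the first operation, "rpjengtmve"; after the second, "gtmverpjen".

gtmverpjen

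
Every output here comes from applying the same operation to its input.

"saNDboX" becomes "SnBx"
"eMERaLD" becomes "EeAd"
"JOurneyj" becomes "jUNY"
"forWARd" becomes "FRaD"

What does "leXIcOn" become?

The rule is to keep every other character starting from the first (positions 1st, 3rd, 5th, ...), then flip the case of every letter.
Working it through for "leXIcOn": intermediate "lXcn", final "LxCN".

LxCN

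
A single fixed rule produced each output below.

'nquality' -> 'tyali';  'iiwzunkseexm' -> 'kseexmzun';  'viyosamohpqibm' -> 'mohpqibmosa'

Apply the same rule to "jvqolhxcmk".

xcmkolh

In each case the input is transformed by: delete the first 3 characters, then move the first 3 characters to the end (rotate left by 3).
On "jvqolhxcmk": the first step gives "olhxcmk", and the second then gives "xcmkolh".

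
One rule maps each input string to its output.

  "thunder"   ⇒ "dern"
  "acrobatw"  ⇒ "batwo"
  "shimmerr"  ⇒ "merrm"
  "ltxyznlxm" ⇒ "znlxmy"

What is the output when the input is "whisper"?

pers

Rule — delete the first 3 characters, then move the first character to the end.
For "whisper", step one produces "sper"; step two turns that into "pers".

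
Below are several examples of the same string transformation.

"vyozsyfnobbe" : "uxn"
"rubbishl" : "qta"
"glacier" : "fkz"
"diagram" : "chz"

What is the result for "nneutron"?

Looking at the pairs, the operation is to shift every letter 1 place backward in the alphabet (wrapping around), then keep only the first 3 characters.
Starting from "nneutron": after the first operation, "mmdtsqnm"; after the second, "mmd".

mmd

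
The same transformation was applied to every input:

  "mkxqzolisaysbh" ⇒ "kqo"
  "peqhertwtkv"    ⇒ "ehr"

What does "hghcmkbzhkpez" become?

The rule is to keep every other character starting from the second (positions 2nd, 4th, 6th, ...), then keep only the first 3 characters.
"hghcmkbzhkpez" → "gck".
(Check on "peqhertwtkv": → "ehrwk" → "ehr" ✓)

gck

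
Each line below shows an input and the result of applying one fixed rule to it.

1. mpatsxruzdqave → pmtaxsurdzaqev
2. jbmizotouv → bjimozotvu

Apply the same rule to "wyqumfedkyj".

ywuqfmdeykj

The transformation: swap each adjacent pair of characters (1↔2, 3↔4, ...).
Applying that to "wyqumfedkyj" gives "ywuqfmdeykj".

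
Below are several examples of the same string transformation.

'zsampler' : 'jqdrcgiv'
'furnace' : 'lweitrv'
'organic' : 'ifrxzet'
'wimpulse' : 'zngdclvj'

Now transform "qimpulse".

Looking at the pairs, the operation is to shift every letter 9 places backward in the alphabet (wrapping around), then swap each adjacent pair of characters (1↔2, 3↔4, ...).
"qimpulse" → "hzdglcjv" → "zhgdclvj".
(Check on "furnace": → "wliertv" → "lweitrv" ✓)

zhgdclvj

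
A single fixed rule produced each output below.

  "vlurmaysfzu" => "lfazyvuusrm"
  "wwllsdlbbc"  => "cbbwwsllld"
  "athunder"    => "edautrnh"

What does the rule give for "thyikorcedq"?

edcytrqokih

In each case the input is transformed by: sort the characters into reverse alphabetical order, then move the last 3 characters to the front (rotate right by 3).
On "thyikorcedq" that produces "edcytrqokih".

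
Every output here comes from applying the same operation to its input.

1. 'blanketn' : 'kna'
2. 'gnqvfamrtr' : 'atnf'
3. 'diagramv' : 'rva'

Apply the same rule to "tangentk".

The transformation: swap the front and back halves of the string, then keep one character in every 3, starting at position 1 (positions 1st, 4th, 7th, ...).
On "tangentk" that produces "ekn".
(Check on "diagramv": → "ramvdiag" → "rva" ✓)

ekn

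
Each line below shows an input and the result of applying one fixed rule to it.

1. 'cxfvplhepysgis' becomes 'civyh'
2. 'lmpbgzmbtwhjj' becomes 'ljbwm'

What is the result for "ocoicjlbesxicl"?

The rule is to keep one character in every 3, starting at position 1 (positions 1st, 4th, 7th, ...), then take characters alternately from the front and the back (1st, last, 2nd, 2nd-last, ...).
"ocoicjlbesxicl" → "oilsc" → "ocisl".

ocisl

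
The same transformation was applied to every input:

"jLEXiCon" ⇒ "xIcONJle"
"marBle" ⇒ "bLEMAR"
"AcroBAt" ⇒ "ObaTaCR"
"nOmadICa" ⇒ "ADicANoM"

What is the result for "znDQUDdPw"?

qudDpWZNd

The rule is to flip the case of every letter, then move the first 3 characters to the end (rotate left by 3).
Working it through for "znDQUDdPw": intermediate "ZNdqudDpW", final "qudDpWZNd".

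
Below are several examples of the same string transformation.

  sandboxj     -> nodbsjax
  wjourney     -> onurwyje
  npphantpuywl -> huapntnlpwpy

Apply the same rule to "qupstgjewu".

The pattern: take characters alternately from the front and the back (1st, last, 2nd, 2nd-last, ...), then swap the front and back halves of the string.
Applying that to "qupstgjewu" gives "esjtgquuwp".

esjtgquuwp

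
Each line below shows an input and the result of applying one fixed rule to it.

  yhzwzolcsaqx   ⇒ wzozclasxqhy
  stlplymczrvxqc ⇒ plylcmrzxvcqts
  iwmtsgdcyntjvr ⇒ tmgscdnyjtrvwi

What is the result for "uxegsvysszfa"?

gevssyzsafxu

Each output is the input with this applied: move the first 2 characters to the end (rotate left by 2), then swap each adjacent pair of characters (1↔2, 3↔4, ...).
Applying both steps to "uxegsvysszfa": "egsvysszfaux", then "gevssyzsafxu".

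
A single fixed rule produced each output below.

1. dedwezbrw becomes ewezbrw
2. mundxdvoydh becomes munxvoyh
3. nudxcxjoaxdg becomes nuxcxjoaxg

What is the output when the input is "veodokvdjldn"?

veookvjln

Rule — remove every "d".
For "veodokvdjldn" the result is "veookvjln".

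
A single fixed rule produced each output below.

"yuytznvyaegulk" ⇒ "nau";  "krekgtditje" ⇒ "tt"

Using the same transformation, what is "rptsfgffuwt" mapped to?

What's happening: delete the first 3 characters, then keep one character in every 3, starting at position 3 (positions 3rd, 6th, 9th, ...).
On "rptsfgffuwt": the first step gives "sfgffuwt", and the second then gives "gu".

gu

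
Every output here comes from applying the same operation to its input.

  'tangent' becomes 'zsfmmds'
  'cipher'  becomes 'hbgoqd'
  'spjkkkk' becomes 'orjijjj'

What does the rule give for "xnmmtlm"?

mwllksl

Each output is the input with this applied: shift every letter 1 place backward in the alphabet (wrapping around), then swap each adjacent pair of characters (1↔2, 3↔4, ...).
For "xnmmtlm", step one produces "wmllskl"; step two turns that into "mwllksl".
(Check on "cipher": → "bhogdq" → "hbgoqd" ✓)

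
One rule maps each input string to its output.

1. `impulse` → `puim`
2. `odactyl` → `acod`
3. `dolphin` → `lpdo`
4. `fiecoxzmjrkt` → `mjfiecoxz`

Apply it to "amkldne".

The rule is to delete the last 3 characters, then move the last 2 characters to the front (rotate right by 2).
Starting from "amkldne": after the first operation, "amkl"; after the second, "klam".

klam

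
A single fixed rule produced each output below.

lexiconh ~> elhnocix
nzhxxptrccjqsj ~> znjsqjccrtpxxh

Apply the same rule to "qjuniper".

What's happening: reverse the string, then move the last 2 characters to the front (rotate right by 2).
For "qjuniper", step one produces "repinujq"; step two turns that into "jqrepinu".
(Check on "nzhxxptrccjqsj": → "jsqjccrtpxxhzn" → "znjsqjccrtpxxh" ✓)

jqrepinu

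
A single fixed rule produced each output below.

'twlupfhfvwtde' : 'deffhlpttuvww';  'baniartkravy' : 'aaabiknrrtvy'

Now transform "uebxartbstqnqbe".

Looking at the pairs, the operation is to sort the characters into alphabetical order.
Applying that to "uebxartbstqnqbe" gives "abbbeenqqrsttux".

abbbeenqqrsttux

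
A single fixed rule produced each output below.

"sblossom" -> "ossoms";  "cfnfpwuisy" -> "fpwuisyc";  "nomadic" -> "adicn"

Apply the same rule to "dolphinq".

phinqd

Rule — move the first character to the end, then delete the first 2 characters.
On "dolphinq": the first step gives "olphinqd", and the second then gives "phinqd".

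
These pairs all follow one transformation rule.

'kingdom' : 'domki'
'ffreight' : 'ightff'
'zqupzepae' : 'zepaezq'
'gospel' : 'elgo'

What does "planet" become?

etpl

In each case the input is transformed by: move the first 2 characters to the end (rotate left by 2), then delete the first 2 characters.
So "planet" becomes "etpl".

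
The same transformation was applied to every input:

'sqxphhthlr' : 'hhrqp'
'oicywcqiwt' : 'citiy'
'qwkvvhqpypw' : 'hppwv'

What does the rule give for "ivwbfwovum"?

Rule — keep every other character starting from the second (positions 2nd, 4th, 6th, ...), then move the last 3 characters to the front (rotate right by 3).
"ivwbfwovum" → "wvmvb".

wvmvb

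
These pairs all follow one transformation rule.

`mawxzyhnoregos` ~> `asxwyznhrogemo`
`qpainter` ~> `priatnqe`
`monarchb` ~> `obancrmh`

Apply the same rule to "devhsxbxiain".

enhvxsxbaidi

Rule — swap the first and last characters, then swap each adjacent pair of characters (1↔2, 3↔4, ...).
Starting from "devhsxbxiain": after the first operation, "nevhsxbxiaid"; after the second, "enhvxsxbaidi".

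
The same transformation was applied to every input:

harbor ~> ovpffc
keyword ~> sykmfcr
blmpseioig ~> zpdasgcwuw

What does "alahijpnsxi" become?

zovoxwbdlgw

The rule is to swap each adjacent pair of characters (1↔2, 3↔4, ...), then shift every letter 12 places backward in the alphabet (wrapping around).
"alahijpnsxi" → "lahajinpxsi" → "zovoxwbdlgw".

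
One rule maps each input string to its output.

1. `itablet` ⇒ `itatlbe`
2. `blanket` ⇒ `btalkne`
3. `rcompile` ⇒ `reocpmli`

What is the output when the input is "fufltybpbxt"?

ftfutlbybpx

In each case the input is transformed by: move the last character to the front, then swap each adjacent pair of characters (1↔2, 3↔4, ...).
On "fufltybpbxt": the first step gives "tfufltybpbx", and the second then gives "ftfutlbybpx".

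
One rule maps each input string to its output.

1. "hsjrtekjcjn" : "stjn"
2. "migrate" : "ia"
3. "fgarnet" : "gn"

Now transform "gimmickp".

iip

Looking at the pairs, the operation is to keep one character in every 3, starting at position 2 (positions 2nd, 5th, 8th, ...).
"gimmickp" → "iip".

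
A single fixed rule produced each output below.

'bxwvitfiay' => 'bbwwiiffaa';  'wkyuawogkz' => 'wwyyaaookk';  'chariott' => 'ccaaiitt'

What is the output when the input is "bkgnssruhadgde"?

bbggssrrhhdddd

Rule — keep every other character starting from the first (positions 1st, 3rd, 5th, ...), then double every character.
Working it through for "bkgnssruhadgde": intermediate "bgsrhdd", final "bbggssrrhhdddd".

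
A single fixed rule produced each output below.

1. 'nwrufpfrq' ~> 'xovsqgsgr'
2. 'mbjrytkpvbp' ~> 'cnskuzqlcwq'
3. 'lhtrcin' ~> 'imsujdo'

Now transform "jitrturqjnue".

jksuvursokfv

The transformation: shift every letter 1 place forward in the alphabet (wrapping around), then swap each adjacent pair of characters (1↔2, 3↔4, ...).
On "jitrturqjnue": the first step gives "kjusuvsrkovf", and the second then gives "jksuvursokfv".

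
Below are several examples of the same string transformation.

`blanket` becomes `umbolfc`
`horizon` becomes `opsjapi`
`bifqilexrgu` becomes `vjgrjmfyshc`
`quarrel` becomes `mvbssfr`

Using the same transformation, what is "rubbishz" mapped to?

The transformation: swap the first and last characters, then shift every letter 1 place forward in the alphabet (wrapping around).
Working it through for "rubbishz": intermediate "zubbishr", final "avccjtis".

avccjtis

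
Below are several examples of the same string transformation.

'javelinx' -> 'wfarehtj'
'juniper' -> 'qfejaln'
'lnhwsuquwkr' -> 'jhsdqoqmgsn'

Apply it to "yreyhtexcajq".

nuuapdtawymf

In each case the input is transformed by: swap each adjacent pair of characters (1↔2, 3↔4, ...), then shift every letter 4 places backward in the alphabet (wrapping around).
Starting from "yreyhtexcajq": after the first operation, "ryyethxeacqj"; after the second, "nuuapdtawymf".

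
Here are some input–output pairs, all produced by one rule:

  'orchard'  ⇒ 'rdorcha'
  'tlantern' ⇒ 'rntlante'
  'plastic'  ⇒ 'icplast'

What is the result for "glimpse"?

seglimp

Each output is the input with this applied: move the last 2 characters to the front (rotate right by 2).
"glimpse" → "seglimp".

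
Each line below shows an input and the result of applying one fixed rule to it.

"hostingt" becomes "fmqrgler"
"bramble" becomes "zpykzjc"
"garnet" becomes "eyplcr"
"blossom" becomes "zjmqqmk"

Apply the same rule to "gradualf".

epybsyjd

What's happening: shift every letter 2 places backward in the alphabet (wrapping around).
Doing the same to "gradualf": "epybsyjd".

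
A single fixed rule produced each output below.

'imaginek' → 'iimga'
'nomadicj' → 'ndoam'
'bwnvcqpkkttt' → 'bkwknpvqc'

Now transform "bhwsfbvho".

The rule is to delete the last 3 characters, then take characters alternately from the front and the back (1st, last, 2nd, 2nd-last, ...).
Applying both steps to "bhwsfbvho": "bhwsfb", then "bbhfws".

bbhfws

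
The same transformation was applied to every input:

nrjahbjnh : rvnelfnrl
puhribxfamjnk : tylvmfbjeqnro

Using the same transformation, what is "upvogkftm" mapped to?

ytzskojxq

The pattern: shift every letter 4 places forward in the alphabet (wrapping around).
On "upvogkftm" that produces "ytzskojxq".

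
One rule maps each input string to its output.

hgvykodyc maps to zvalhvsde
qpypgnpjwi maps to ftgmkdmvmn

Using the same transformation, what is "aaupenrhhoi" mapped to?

Each output is the input with this applied: reverse the string, then shift every letter 3 places backward in the alphabet (wrapping around).
On "aaupenrhhoi": the first step gives "iohhrnepuaa", and the second then gives "fleeokbmrxx".
(Check on "qpypgnpjwi": → "iwjpngpypq" → "ftgmkdmvmn" ✓)

fleeokbmrxx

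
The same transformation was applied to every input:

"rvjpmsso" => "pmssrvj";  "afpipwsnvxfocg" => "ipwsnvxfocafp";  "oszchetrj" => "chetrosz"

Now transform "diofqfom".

In each case the input is transformed by: delete the last character, then move the first 3 characters to the end (rotate left by 3).
For "diofqfom", step one produces "diofqfo"; step two turns that into "fqfodio".

fqfodio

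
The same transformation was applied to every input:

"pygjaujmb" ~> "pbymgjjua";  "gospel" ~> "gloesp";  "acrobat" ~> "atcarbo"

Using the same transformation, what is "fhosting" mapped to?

fghnoist

The transformation: take characters alternately from the front and the back (1st, last, 2nd, 2nd-last, ...).
For "fhosting" the result is "fghnoist".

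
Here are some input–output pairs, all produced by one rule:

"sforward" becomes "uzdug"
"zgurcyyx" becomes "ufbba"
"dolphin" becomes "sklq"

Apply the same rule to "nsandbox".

qgera

The pattern: delete the first 3 characters, then shift every letter 3 places forward in the alphabet (wrapping around).
Applying both steps to "nsandbox": "ndbox", then "qgera".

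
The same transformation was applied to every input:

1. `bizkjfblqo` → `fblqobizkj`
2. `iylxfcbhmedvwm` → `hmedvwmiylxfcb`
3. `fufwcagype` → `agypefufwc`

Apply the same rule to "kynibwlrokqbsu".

What's happening: swap the front and back halves of the string.
Doing the same to "kynibwlrokqbsu": "rokqbsukynibwl".

rokqbsukynibwl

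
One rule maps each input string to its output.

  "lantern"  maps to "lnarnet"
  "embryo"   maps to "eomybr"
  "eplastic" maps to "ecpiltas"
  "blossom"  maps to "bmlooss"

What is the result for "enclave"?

The pattern: take characters alternately from the front and the back (1st, last, 2nd, 2nd-last, ...).
So "enclave" becomes "eenvcal".

eenvcal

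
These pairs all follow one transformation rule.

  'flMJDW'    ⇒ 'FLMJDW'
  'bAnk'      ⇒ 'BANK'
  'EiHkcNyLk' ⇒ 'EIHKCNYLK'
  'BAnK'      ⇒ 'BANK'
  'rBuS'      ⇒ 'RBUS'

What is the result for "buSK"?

What's happening: convert every letter to uppercase.
Doing the same to "buSK": "BUSK".

BUSK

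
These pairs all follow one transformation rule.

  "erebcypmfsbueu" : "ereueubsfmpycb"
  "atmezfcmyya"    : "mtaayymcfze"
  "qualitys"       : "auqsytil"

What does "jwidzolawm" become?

iwjmwalozd

Looking at the pairs, the operation is to move the first 3 characters to the end (rotate left by 3), then reverse the string.
On "jwidzolawm" that produces "iwjmwalozd".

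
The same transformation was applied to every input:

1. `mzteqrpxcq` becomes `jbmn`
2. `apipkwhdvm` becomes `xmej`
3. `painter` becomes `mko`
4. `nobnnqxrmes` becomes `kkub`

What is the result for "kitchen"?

hzk

The transformation: shift every letter 3 places backward in the alphabet (wrapping around), then keep one character in every 3, starting at position 1 (positions 1st, 4th, 7th, ...).
Working it through for "kitchen": intermediate "hfqzebk", final "hzk".
(Check on "nobnnqxrmes": → "klykknuojbp" → "kkub" ✓)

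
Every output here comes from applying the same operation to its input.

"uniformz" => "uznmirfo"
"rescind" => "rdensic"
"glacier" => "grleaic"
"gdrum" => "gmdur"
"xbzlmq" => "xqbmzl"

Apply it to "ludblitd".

Rule — take characters alternately from the front and the back (1st, last, 2nd, 2nd-last, ...).
Doing the same to "ludblitd": "ldutdibl".

ldutdibl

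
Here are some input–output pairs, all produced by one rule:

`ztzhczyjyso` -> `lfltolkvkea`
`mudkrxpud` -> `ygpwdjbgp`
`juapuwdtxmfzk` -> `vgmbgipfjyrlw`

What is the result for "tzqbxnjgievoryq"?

flcnjzvsuqhadkc

Each output is the input with this applied: shift every letter 12 places forward in the alphabet (wrapping around).
Applying that to "tzqbxnjgievoryq" gives "flcnjzvsuqhadkc".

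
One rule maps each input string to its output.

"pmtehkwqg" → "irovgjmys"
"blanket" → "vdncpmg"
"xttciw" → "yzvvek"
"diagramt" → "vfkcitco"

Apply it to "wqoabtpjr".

What's happening: shift every letter 2 places forward in the alphabet (wrapping around), then move the last character to the front.
Applying both steps to "wqoabtpjr": "ysqcdvrlt", then "tysqcdvrl".

tysqcdvrl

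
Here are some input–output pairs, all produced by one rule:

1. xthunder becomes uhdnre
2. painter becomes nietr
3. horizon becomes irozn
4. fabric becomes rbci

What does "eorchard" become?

crahdr

The rule is to delete the first 2 characters, then swap each adjacent pair of characters (1↔2, 3↔4, ...).
Starting from "eorchard": after the first operation, "rchard"; after the second, "crahdr".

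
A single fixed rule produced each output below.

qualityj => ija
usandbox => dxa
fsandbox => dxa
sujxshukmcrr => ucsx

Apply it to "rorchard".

hdr

Each output is the input with this applied: swap the front and back halves of the string, then keep one character in every 3, starting at position 1 (positions 1st, 4th, 7th, ...).
For "rorchard", step one produces "hardrorc"; step two turns that into "hdr".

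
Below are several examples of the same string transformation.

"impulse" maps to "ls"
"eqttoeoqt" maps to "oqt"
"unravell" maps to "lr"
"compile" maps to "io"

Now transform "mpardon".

mp

The rule is to sort the characters into alphabetical order, then keep one character in every 3, starting at position 3 (positions 3rd, 6th, 9th, ...).
Applying both steps to "mpardon": "admnopr", then "mp".
(Check on "unravell": → "aellnruv" → "lr" ✓)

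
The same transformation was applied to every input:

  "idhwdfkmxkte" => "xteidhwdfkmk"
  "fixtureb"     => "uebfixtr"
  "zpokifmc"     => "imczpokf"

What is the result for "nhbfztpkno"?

Looking at the pairs, the operation is to move the last 3 characters to the front (rotate right by 3), then swap the first and last characters.
Starting from "nhbfztpkno": after the first operation, "knonhbfztp"; after the second, "pnonhbfztk".
(Check on "idhwdfkmxkte": → "kteidhwdfkmx" → "xteidhwdfkmk" ✓)

pnonhbfztk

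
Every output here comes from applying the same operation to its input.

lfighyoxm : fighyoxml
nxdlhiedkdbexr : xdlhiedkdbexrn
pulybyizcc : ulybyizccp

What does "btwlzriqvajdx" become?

twlzriqvajdxb

The pattern: move the first character to the end.
So "btwlzriqvajdx" becomes "twlzriqvajdxb".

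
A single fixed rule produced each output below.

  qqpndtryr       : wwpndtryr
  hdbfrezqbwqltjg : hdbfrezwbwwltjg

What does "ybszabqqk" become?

ybszabwwk

Each output is the input with this applied: replace every "q" with "w".
Applying that to "ybszabqqk" gives "ybszabwwk".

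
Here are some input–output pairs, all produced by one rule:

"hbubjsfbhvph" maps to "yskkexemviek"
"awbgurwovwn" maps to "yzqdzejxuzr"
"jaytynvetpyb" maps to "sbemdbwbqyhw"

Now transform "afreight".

The rule is to shift every letter 3 places forward in the alphabet (wrapping around), then move the last 3 characters to the front (rotate right by 3).
"afreight" → "jkwdiuhl".

jkwdiuhl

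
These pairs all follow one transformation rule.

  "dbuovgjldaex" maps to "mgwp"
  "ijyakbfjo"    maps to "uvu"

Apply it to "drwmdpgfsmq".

The transformation: shift every letter 11 places forward in the alphabet (wrapping around), then keep one character in every 3, starting at position 2 (positions 2nd, 5th, 8th, ...).
Starting from "drwmdpgfsmq": after the first operation, "ochxoarqdxb"; after the second, "coqb".

coqb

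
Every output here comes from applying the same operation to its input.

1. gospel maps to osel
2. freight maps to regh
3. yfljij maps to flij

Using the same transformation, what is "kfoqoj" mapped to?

fooj

The rule is to double every character, then keep one character in every 3, starting at position 3 (positions 3rd, 6th, 9th, ...).
Starting from "kfoqoj": after the first operation, "kkffooqqoojj"; after the second, "fooj".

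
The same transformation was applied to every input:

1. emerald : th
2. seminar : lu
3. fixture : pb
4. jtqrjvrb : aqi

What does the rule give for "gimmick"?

The rule is to keep one character in every 3, starting at position 2 (positions 2nd, 5th, 8th, ...), then shift every letter 7 places forward in the alphabet (wrapping around).
On "gimmick" that produces "pp".

pp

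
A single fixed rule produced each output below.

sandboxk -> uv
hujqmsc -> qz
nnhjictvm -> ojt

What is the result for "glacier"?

What's happening: shift every letter 7 places forward in the alphabet (wrapping around), then keep one character in every 3, starting at position 3 (positions 3rd, 6th, 9th, ...).
So "glacier" becomes "hl".
(Check on "sandboxk": → "zhukiver" → "uv" ✓)

hl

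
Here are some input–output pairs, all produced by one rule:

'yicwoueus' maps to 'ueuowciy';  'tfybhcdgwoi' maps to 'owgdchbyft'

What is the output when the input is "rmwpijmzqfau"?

afqzmjipwmr

In each case the input is transformed by: delete the last character, then reverse the string.
"rmwpijmzqfau" → "rmwpijmzqfa" → "afqzmjipwmr".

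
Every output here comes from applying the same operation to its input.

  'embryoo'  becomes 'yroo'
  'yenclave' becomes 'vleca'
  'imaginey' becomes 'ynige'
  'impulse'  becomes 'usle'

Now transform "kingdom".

omgd

The pattern: delete the first 3 characters, then sort the characters into reverse alphabetical order.
Working it through for "kingdom": intermediate "gdom", final "omgd".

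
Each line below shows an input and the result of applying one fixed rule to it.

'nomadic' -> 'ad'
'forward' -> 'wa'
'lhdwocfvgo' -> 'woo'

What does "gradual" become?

du

The rule is to swap each adjacent pair of characters (1↔2, 3↔4, ...), then keep one character in every 3, starting at position 3 (positions 3rd, 6th, 9th, ...).
Applying that to "gradual" gives "du".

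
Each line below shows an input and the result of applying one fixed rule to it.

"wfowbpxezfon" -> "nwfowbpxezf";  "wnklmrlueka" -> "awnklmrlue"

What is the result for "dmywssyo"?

odmywss

Rule — move the last 2 characters to the front (rotate right by 2), then delete the first character.
For "dmywssyo", step one produces "yodmywss"; step two turns that into "odmywss".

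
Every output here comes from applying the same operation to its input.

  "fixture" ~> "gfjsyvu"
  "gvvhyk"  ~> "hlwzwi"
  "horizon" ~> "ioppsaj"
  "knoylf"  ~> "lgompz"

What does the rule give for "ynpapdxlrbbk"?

zlocqcbsqmey

The transformation: take characters alternately from the front and the back (1st, last, 2nd, 2nd-last, ...), then shift every letter 1 place forward in the alphabet (wrapping around).
Applying both steps to "ynpapdxlrbbk": "yknbpbarpldx", then "zlocqcbsqmey".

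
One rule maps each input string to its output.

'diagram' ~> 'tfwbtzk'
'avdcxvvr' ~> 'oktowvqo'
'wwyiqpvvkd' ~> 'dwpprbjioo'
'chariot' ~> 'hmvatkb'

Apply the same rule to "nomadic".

The pattern: shift every letter 7 places backward in the alphabet (wrapping around), then move the last 2 characters to the front (rotate right by 2).
For "nomadic", step one produces "ghftwbv"; step two turns that into "bvghftw".

bvghftw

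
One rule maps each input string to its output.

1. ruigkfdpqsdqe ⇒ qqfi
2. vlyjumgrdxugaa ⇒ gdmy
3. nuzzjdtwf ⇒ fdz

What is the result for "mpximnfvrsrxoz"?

What's happening: keep one character in every 3, starting at position 3 (positions 3rd, 6th, 9th, ...), then reverse the string.
Applying both steps to "mpximnfvrsrxoz": "xnrx", then "xrnx".

xrnx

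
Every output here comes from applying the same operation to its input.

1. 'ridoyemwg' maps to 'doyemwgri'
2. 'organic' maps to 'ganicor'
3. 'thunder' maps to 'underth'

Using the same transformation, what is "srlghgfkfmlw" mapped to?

Each output is the input with this applied: move the first 2 characters to the end (rotate left by 2).
So "srlghgfkfmlw" becomes "lghgfkfmlwsr".

lghgfkfmlwsr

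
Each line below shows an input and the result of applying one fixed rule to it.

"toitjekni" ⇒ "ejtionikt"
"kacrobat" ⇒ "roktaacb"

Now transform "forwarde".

The rule is to take characters alternately from the front and the back (1st, last, 2nd, 2nd-last, ...), then move the last 2 characters to the front (rotate right by 2).
Working it through for "forwarde": intermediate "feodrrwa", final "wafeodrr".
(Check on "toitjekni": → "tioniktej" → "ejtionikt" ✓)

wafeodrr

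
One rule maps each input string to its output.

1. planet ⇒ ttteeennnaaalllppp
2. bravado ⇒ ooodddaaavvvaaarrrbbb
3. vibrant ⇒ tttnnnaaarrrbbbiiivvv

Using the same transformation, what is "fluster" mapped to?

Rule — repeat every character 3 times, then reverse the string.
Working it through for "fluster": intermediate "fffllluuusssttteeerrr", final "rrreeetttsssuuulllfff".

rrreeetttsssuuulllfff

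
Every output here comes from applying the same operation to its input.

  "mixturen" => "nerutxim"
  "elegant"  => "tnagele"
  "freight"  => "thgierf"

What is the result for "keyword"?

drowyek

In each case the input is transformed by: reverse the string.
"keyword" → "drowyek".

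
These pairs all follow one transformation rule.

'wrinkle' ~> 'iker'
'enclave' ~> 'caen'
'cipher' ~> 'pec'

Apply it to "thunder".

Each output is the input with this applied: move the first 2 characters to the end (rotate left by 2), then keep every other character starting from the first (positions 1st, 3rd, 5th, ...).
"thunder" → "udrh".

udrh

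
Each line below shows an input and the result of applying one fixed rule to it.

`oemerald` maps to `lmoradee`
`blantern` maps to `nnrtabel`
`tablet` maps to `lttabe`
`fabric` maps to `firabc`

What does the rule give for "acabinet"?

The pattern: sort the characters into alphabetical order, then swap the front and back halves of the string.
Working it through for "acabinet": intermediate "aabceint", final "eintaabc".

eintaabc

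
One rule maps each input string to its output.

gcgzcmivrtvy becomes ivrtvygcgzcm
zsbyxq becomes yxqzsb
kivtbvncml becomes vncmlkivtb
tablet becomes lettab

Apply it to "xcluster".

sterxclu

The rule is to swap the front and back halves of the string.
Doing the same to "xcluster": "sterxclu".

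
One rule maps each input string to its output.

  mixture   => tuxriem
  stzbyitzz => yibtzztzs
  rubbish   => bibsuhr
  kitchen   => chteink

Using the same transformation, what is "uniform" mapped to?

foirnmu

Rule — take characters alternately from the front and the back (1st, last, 2nd, 2nd-last, ...), then reverse the string.
Applying both steps to "uniform": "umnriof", then "foirnmu".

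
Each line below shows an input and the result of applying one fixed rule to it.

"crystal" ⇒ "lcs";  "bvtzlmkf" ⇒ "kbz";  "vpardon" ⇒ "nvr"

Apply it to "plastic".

cps

The rule is to keep one character in every 3, starting at position 1 (positions 1st, 4th, 7th, ...), then move the last character to the front.
Doing the same to "plastic": "cps".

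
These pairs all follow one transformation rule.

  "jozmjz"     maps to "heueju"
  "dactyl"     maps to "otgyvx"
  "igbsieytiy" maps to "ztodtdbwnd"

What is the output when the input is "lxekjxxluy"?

Looking at the pairs, the operation is to shift every letter 5 places backward in the alphabet (wrapping around), then swap the front and back halves of the string.
So "lxekjxxluy" becomes "ssgptgszfe".
(Check on "dactyl": → "yvxotg" → "otgyvx" ✓)

ssgptgszfe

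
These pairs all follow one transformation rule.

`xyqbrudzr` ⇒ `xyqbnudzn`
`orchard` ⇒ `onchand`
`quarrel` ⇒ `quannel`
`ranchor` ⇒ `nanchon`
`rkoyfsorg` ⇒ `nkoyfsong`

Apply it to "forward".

The pattern: replace every "r" with "n".
On "forward" that produces "fonwand".

fonwand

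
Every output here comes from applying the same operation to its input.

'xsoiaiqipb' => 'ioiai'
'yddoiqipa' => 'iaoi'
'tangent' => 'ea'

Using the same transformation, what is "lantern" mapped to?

Each output is the input with this applied: move the last 3 characters to the front (rotate right by 3), then keep only the vowels.
On "lantern": the first step gives "ernlant", and the second then gives "ea".

ea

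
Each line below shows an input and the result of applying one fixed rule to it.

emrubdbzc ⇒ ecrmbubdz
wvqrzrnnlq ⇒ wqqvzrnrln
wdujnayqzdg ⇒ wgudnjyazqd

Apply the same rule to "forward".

fdroawr

Looking at the pairs, the operation is to move the last character to the front, then swap each adjacent pair of characters (1↔2, 3↔4, ...).
Starting from "forward": after the first operation, "dforwar"; after the second, "fdroawr".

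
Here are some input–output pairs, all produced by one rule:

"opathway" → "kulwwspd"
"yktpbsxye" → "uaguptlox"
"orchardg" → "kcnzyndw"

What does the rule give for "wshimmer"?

Looking at the pairs, the operation is to take characters alternately from the front and the back (1st, last, 2nd, 2nd-last, ...), then shift every letter 4 places backward in the alphabet (wrapping around).
"wshimmer" → "wrsehmim" → "snoadiei".

snoadiei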